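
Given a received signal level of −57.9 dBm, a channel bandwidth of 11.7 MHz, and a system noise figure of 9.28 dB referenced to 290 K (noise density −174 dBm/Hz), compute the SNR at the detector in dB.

36.1 dB

Noise floor: N = −174 + 10 log₁₀(B) + NF
10 log₁₀(1.17×10⁷) = 70.68 dB
N = −174 + 70.68 + 9.28 = −94.04 dBm
SNR = P_sig − N = −57.9 − (−94.04) = 36.14 dB → 36.1 dB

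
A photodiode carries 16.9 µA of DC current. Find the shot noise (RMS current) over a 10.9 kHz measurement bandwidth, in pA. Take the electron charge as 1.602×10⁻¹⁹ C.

243 pA

I_n = √(2qI·B)
2qI·B = 2 × 1.602×10⁻¹⁹ × 1.69×10⁻⁵ × 1.09×10⁴ = 5.90×10⁻²⁰ A²
I_n = √(5.90×10⁻²⁰) = 2.43×10⁻¹⁰ A = 243 pA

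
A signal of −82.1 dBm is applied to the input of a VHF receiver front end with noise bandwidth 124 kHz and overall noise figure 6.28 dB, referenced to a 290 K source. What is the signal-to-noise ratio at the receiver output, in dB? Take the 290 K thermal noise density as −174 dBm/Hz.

Noise floor: N = −174 + 10 log₁₀(B) + NF
10 log₁₀(1.24×10⁵) = 50.93 dB
N = −174 + 50.93 + 6.28 = −116.79 dBm
SNR = P_sig − N = −82.1 − (−116.79) = 34.69 dB → 34.7 dB

34.7 dB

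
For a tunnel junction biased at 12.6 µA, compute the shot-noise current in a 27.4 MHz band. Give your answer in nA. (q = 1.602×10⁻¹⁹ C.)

10.5 nA

I_n = √(2qI·B)
2qI·B = 2 × 1.602×10⁻¹⁹ × 1.26×10⁻⁵ × 2.74×10⁷ = 1.11×10⁻¹⁶ A²
I_n = √(1.11×10⁻¹⁶) = 1.05×10⁻⁸ A = 10.5 nA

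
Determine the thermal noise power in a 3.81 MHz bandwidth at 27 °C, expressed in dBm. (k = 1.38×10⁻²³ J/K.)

−108.0 dBm

T = 27 °C + 273.15 = 300.15 K
P_n = kTB = 1.38×10⁻²³ × 300.15 × 3.81×10⁶ = 1.58×10⁻¹⁴ W
In dBm: 10 log₁₀(1.58×10⁻¹⁴ / 10⁻³) = −108.0 dBm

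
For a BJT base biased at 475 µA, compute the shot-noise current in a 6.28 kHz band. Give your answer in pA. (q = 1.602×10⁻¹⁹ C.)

978 pA

I_n = √(2qI·B)
2qI·B = 2 × 1.602×10⁻¹⁹ × 4.75×10⁻⁴ × 6.28×10³ = 9.56×10⁻¹⁹ A²
I_n = √(9.56×10⁻¹⁹) = 9.78×10⁻¹⁰ A = 978 pA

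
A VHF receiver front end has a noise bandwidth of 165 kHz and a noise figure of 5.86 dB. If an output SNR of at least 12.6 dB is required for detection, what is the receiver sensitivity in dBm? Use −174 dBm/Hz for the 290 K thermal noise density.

−103.4 dBm

Sensitivity = −174 + 10 log₁₀(B) + NF + SNR_min
= −174 + 52.17 + 5.86 + 12.6
= −103.37 dBm → −103.4 dBm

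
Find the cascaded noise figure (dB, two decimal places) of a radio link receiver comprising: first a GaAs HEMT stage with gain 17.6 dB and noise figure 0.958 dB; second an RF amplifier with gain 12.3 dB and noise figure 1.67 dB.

Convert to linear (a loss of L dB is a gain of −L dB): F_i = 10^(NF_i/10), G_i = 10^(G_i,dB/10)
  Stage 1: F_1 = 10^(0.958/10) = 1.247, G_1 = 10^(17.6/10) = 57.54
  Stage 2: F_2 = 10^(1.67/10) = 1.469, G_2 = 10^(12.3/10) = 16.98
Friis cascade:
  F = 1.247 + (1.469 − 1)/57.54 = 1.255
NF = 10 log₁₀(1.255) = 0.99 dB

0.99 dB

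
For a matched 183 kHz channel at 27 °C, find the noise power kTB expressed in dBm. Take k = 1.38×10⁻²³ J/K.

−121.2 dBm

T = 27 °C + 273.15 = 300.15 K
P_n = kTB = 1.38×10⁻²³ × 300.15 × 1.83×10⁵ = 7.58×10⁻¹⁶ W
In dBm: 10 log₁₀(7.58×10⁻¹⁶ / 10⁻³) = −121.2 dBm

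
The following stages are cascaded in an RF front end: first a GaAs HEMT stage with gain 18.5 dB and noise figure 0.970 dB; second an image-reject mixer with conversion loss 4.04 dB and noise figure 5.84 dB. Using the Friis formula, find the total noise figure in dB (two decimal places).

Convert to linear (a loss of L dB is a gain of −L dB): F_i = 10^(NF_i/10), G_i = 10^(G_i,dB/10)
  Stage 1: F_1 = 10^(0.970/10) = 1.250, G_1 = 10^(18.5/10) = 70.79
  Stage 2: F_2 = 10^(5.84/10) = 3.837, G_2 = 10^(−4.04/10) = 0.3945
Friis cascade:
  F = 1.250 + (3.837 − 1)/70.79 = 1.290
NF = 10 log₁₀(1.290) = 1.11 dB

1.11 dB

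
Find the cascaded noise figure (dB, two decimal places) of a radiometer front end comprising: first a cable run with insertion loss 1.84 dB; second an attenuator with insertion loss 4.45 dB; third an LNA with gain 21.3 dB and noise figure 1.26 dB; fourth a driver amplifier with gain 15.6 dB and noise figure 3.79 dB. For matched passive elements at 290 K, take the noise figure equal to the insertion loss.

7.58 dB

Convert to linear (a loss of L dB is a gain of −L dB): F_i = 10^(NF_i/10), G_i = 10^(G_i,dB/10)
  Stage 1: F_1 = 10^(1.84/10) = 1.528, G_1 = 10^(−1.84/10) = 0.6546
  Stage 2: F_2 = 10^(4.45/10) = 2.786, G_2 = 10^(−4.45/10) = 0.3589
  Stage 3: F_3 = 10^(1.26/10) = 1.337, G_3 = 10^(21.3/10) = 134.9
  Stage 4: F_4 = 10^(3.79/10) = 2.393, G_4 = 10^(15.6/10) = 36.31
Friis cascade:
  F = 1.528 + (2.786 − 1)/0.6546 + (1.337 − 1)/0.2350 + (2.393 − 1)/31.70 = 5.732
NF = 10 log₁₀(5.732) = 7.58 dB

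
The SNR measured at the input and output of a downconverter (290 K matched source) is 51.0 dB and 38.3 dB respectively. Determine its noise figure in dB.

12.7 dB

NF (dB) = SNR_in(dB) − SNR_out(dB) when the source is at T₀
NF = 51.0 − 38.3 = 12.7 dB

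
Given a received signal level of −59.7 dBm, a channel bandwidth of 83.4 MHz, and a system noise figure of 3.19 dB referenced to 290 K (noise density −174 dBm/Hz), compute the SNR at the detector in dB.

Noise floor: N = −174 + 10 log₁₀(B) + NF
10 log₁₀(8.34×10⁷) = 79.21 dB
N = −174 + 79.21 + 3.19 = −91.60 dBm
SNR = P_sig − N = −59.7 − (−91.60) = 31.90 dB → 31.9 dB

31.9 dB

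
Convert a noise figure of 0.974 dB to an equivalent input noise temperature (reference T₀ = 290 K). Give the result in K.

72.9 K

F = 10^(0.974/10) = 1.25141
T_e = (F − 1)·T₀ = (1.25141 − 1) × 290 = 72.9 K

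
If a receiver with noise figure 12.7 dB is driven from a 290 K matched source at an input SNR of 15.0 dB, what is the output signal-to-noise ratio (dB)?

By definition F = SNR_in/SNR_out, so in dB: SNR_out = SNR_in − NF
SNR_out = 15.0 − 12.7 = 2.3 dB

2.3 dB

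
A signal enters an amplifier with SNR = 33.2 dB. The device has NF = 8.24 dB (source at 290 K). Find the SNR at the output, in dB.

By definition F = SNR_in/SNR_out, so in dB: SNR_out = SNR_in − NF
SNR_out = 33.2 − 8.24 = 24.96 dB

24.96 dB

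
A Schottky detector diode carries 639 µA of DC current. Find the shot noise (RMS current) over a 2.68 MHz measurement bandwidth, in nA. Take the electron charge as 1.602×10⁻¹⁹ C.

23.4 nA

I_n = √(2qI·B)
2qI·B = 2 × 1.602×10⁻¹⁹ × 6.39×10⁻⁴ × 2.68×10⁶ = 5.49×10⁻¹⁶ A²
I_n = √(5.49×10⁻¹⁶) = 2.34×10⁻⁸ A = 23.4 nA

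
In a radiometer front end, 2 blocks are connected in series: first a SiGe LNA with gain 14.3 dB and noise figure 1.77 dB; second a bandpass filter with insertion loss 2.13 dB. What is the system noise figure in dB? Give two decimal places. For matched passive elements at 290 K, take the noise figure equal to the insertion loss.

Convert to linear (a loss of L dB is a gain of −L dB): F_i = 10^(NF_i/10), G_i = 10^(G_i,dB/10)
  Stage 1: F_1 = 10^(1.77/10) = 1.503, G_1 = 10^(14.3/10) = 26.92
  Stage 2: F_2 = 10^(2.13/10) = 1.633, G_2 = 10^(−2.13/10) = 0.6124
Friis cascade:
  F = 1.503 + (1.633 − 1)/26.92 = 1.527
NF = 10 log₁₀(1.527) = 1.84 dB

1.84 dB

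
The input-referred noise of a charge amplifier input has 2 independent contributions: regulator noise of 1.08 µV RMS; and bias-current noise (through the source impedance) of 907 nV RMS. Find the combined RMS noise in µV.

1.41 µV

Uncorrelated sources add in power (mean-square): V_tot = √(ΣV_i²)
V_tot = √[(1.08×10⁻⁶)² + (9.07×10⁻⁷)²] = 1.41×10⁻⁶ V = 1.41 µV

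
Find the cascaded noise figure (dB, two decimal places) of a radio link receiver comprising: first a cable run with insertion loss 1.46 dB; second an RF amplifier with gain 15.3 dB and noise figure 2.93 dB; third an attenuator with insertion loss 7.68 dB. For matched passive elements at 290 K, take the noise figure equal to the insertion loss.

Convert to linear (a loss of L dB is a gain of −L dB): F_i = 10^(NF_i/10), G_i = 10^(G_i,dB/10)
  Stage 1: F_1 = 10^(1.46/10) = 1.400, G_1 = 10^(−1.46/10) = 0.7145
  Stage 2: F_2 = 10^(2.93/10) = 1.963, G_2 = 10^(15.3/10) = 33.88
  Stage 3: F_3 = 10^(7.68/10) = 5.861, G_3 = 10^(−7.68/10) = 0.1706
Friis cascade:
  F = 1.400 + (1.963 − 1)/0.7145 + (5.861 − 1)/24.21 = 2.949
NF = 10 log₁₀(2.949) = 4.70 dB

4.70 dB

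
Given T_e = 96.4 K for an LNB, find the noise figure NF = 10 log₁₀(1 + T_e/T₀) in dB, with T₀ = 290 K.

1.25 dB

F = 1 + T_e/T₀ = 1 + 96.4/290 = 1.33241
NF = 10 log₁₀(1.33241) = 1.25 dB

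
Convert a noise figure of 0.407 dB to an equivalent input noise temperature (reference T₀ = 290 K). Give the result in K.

28.5 K

F = 10^(0.407/10) = 1.09825
T_e = (F − 1)·T₀ = (1.09825 − 1) × 290 = 28.5 K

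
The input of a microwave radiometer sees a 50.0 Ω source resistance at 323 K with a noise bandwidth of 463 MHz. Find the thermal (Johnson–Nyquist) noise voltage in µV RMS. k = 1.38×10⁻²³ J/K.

V_n = √(4kTRB)
4kTRB = 4 × 1.38×10⁻²³ × 323 × 5.00×10¹ × 4.63×10⁸ = 4.13×10⁻¹⁰ V²
V_n = √(4.13×10⁻¹⁰) = 2.03×10⁻⁵ V = 20.3 µV

20.3 µV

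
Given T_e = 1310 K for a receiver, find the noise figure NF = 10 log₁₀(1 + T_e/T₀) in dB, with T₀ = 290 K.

F = 1 + T_e/T₀ = 1 + 1310/290 = 5.51724
NF = 10 log₁₀(5.51724) = 7.42 dB

7.42 dB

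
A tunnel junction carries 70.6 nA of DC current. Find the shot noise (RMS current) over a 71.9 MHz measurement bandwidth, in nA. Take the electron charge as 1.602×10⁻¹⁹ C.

I_n = √(2qI·B)
2qI·B = 2 × 1.602×10⁻¹⁹ × 7.06×10⁻⁸ × 7.19×10⁷ = 1.63×10⁻¹⁸ A²
I_n = √(1.63×10⁻¹⁸) = 1.28×10⁻⁹ A = 1.28 nA

1.28 nA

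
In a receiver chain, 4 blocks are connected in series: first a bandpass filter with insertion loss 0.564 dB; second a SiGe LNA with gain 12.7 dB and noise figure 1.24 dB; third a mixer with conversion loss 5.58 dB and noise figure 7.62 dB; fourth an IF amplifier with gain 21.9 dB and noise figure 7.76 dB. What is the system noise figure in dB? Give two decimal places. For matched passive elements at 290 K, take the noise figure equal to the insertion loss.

Convert to linear (a loss of L dB is a gain of −L dB): F_i = 10^(NF_i/10), G_i = 10^(G_i,dB/10)
  Stage 1: F_1 = 10^(0.564/10) = 1.139, G_1 = 10^(−0.564/10) = 0.8782
  Stage 2: F_2 = 10^(1.24/10) = 1.330, G_2 = 10^(12.7/10) = 18.62
  Stage 3: F_3 = 10^(7.62/10) = 5.781, G_3 = 10^(−5.58/10) = 0.2767
  Stage 4: F_4 = 10^(7.76/10) = 5.970, G_4 = 10^(21.9/10) = 154.9
Friis cascade:
  F = 1.139 + (1.330 − 1)/0.8782 + (5.781 − 1)/16.35 + (5.970 − 1)/4.525 = 2.906
NF = 10 log₁₀(2.906) = 4.63 dB

4.63 dB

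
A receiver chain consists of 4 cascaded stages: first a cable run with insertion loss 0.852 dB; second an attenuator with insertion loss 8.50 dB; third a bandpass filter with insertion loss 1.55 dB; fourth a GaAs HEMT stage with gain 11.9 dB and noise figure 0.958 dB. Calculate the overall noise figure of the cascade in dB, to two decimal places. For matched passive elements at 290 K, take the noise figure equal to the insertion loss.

Convert to linear (a loss of L dB is a gain of −L dB): F_i = 10^(NF_i/10), G_i = 10^(G_i,dB/10)
  Stage 1: F_1 = 10^(0.852/10) = 1.217, G_1 = 10^(−0.852/10) = 0.8219
  Stage 2: F_2 = 10^(8.50/10) = 7.079, G_2 = 10^(−8.50/10) = 0.1413
  Stage 3: F_3 = 10^(1.55/10) = 1.429, G_3 = 10^(−1.55/10) = 0.6998
  Stage 4: F_4 = 10^(0.958/10) = 1.247, G_4 = 10^(11.9/10) = 15.49
Friis cascade:
  F = 1.217 + (7.079 − 1)/0.8219 + (1.429 − 1)/0.1161 + (1.247 − 1)/0.08125 = 15.35
NF = 10 log₁₀(15.35) = 11.86 dB

11.86 dB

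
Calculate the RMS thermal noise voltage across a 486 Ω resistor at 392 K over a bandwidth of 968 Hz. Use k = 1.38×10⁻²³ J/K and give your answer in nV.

V_n = √(4kTRB)
4kTRB = 4 × 1.38×10⁻²³ × 392 × 4.86×10² × 9.68×10² = 1.02×10⁻¹⁴ V²
V_n = √(1.02×10⁻¹⁴) = 1.01×10⁻⁷ V = 101 nV

101 nV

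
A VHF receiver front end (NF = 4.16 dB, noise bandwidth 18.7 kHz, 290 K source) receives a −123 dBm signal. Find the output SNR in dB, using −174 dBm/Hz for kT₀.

4.1 dB

Noise floor: N = −174 + 10 log₁₀(B) + NF
10 log₁₀(1.87×10⁴) = 42.72 dB
N = −174 + 42.72 + 4.16 = −127.12 dBm
SNR = P_sig − N = −123 − (−127.12) = 4.12 dB → 4.1 dB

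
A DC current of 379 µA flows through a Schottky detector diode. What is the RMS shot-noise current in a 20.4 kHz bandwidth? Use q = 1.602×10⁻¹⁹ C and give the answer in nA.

I_n = √(2qI·B)
2qI·B = 2 × 1.602×10⁻¹⁹ × 3.79×10⁻⁴ × 2.04×10⁴ = 2.48×10⁻¹⁸ A²
I_n = √(2.48×10⁻¹⁸) = 1.57×10⁻⁹ A = 1.57 nA

1.57 nA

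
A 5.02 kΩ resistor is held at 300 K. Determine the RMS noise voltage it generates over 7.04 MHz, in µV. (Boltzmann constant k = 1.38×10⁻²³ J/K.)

24.2 µV

V_n = √(4kTRB)
4kTRB = 4 × 1.38×10⁻²³ × 300 × 5.02×10³ × 7.04×10⁶ = 5.85×10⁻¹⁰ V²
V_n = √(5.85×10⁻¹⁰) = 2.42×10⁻⁵ V = 24.2 µV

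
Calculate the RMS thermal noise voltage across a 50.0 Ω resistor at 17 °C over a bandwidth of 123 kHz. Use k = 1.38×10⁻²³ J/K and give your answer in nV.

T = 17 °C + 273.15 = 290.15 K
V_n = √(4kTRB)
4kTRB = 4 × 1.38×10⁻²³ × 290.15 × 5.00×10¹ × 1.23×10⁵ = 9.85×10⁻¹⁴ V²
V_n = √(9.85×10⁻¹⁴) = 3.14×10⁻⁷ V = 314 nV

314 nV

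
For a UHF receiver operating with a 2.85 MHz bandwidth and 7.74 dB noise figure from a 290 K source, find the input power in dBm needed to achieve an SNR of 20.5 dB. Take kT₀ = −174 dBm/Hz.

Sensitivity = −174 + 10 log₁₀(B) + NF + SNR_min
= −174 + 64.55 + 7.74 + 20.5
= −81.21 dBm → −81.2 dBm

−81.2 dBm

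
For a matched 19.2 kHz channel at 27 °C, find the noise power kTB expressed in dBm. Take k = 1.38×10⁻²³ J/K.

T = 27 °C + 273.15 = 300.15 K
P_n = kTB = 1.38×10⁻²³ × 300.15 × 1.92×10⁴ = 7.95×10⁻¹⁷ W
In dBm: 10 log₁₀(7.95×10⁻¹⁷ / 10⁻³) = −131.0 dBm

−131.0 dBm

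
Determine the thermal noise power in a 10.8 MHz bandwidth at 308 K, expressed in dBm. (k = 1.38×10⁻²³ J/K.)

P_n = kTB = 1.38×10⁻²³ × 308 × 1.08×10⁷ = 4.59×10⁻¹⁴ W
In dBm: 10 log₁₀(4.59×10⁻¹⁴ / 10⁻³) = −103.4 dBm

−103.4 dBm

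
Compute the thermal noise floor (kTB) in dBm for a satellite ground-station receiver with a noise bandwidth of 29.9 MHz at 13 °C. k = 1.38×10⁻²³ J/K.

T = 13 °C + 273.15 = 286.15 K
P_n = kTB = 1.38×10⁻²³ × 286.15 × 2.99×10⁷ = 1.18×10⁻¹³ W
In dBm: 10 log₁₀(1.18×10⁻¹³ / 10⁻³) = −99.3 dBm

−99.3 dBm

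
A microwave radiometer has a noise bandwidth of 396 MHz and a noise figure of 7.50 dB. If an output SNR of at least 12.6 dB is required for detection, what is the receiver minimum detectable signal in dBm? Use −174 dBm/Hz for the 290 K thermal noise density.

Sensitivity = −174 + 10 log₁₀(B) + NF + SNR_min
= −174 + 85.98 + 7.50 + 12.6
= −67.92 dBm → −67.9 dBm

−67.9 dBm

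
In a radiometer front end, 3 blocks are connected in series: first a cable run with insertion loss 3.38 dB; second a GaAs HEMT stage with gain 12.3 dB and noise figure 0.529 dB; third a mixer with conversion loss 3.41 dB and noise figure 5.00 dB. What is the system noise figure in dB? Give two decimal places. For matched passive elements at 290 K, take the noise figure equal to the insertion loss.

4.37 dB

Convert to linear (a loss of L dB is a gain of −L dB): F_i = 10^(NF_i/10), G_i = 10^(G_i,dB/10)
  Stage 1: F_1 = 10^(3.38/10) = 2.178, G_1 = 10^(−3.38/10) = 0.4592
  Stage 2: F_2 = 10^(0.529/10) = 1.130, G_2 = 10^(12.3/10) = 16.98
  Stage 3: F_3 = 10^(5.00/10) = 3.162, G_3 = 10^(−3.41/10) = 0.4560
Friis cascade:
  F = 2.178 + (1.130 − 1)/0.4592 + (3.162 − 1)/7.798 = 2.737
NF = 10 log₁₀(2.737) = 4.37 dB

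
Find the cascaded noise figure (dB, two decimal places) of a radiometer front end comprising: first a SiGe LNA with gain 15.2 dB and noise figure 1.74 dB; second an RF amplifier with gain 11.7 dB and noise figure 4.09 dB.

Convert to linear (a loss of L dB is a gain of −L dB): F_i = 10^(NF_i/10), G_i = 10^(G_i,dB/10)
  Stage 1: F_1 = 10^(1.74/10) = 1.493, G_1 = 10^(15.2/10) = 33.11
  Stage 2: F_2 = 10^(4.09/10) = 2.564, G_2 = 10^(11.7/10) = 14.79
Friis cascade:
  F = 1.493 + (2.564 − 1)/33.11 = 1.540
NF = 10 log₁₀(1.540) = 1.88 dB

1.88 dB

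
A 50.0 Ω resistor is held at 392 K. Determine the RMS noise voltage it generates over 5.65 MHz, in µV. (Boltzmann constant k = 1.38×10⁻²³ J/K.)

V_n = √(4kTRB)
4kTRB = 4 × 1.38×10⁻²³ × 392 × 5.00×10¹ × 5.65×10⁶ = 6.11×10⁻¹² V²
V_n = √(6.11×10⁻¹²) = 2.47×10⁻⁶ V = 2.47 µV

2.47 µV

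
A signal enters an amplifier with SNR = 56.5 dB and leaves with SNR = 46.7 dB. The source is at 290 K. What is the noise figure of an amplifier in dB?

9.8 dB

NF (dB) = SNR_in(dB) − SNR_out(dB) when the source is at T₀
NF = 56.5 − 46.7 = 9.8 dB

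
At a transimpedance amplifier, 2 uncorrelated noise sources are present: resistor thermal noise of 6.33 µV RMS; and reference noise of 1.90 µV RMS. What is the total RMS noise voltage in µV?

6.61 µV

Uncorrelated sources add in power (mean-square): V_tot = √(ΣV_i²)
V_tot = √[(6.33×10⁻⁶)² + (1.90×10⁻⁶)²] = 6.61×10⁻⁶ V = 6.61 µV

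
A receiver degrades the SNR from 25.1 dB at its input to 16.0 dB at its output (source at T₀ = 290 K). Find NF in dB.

9.1 dB

NF (dB) = SNR_in(dB) − SNR_out(dB) when the source is at T₀
NF = 25.1 − 16.0 = 9.1 dB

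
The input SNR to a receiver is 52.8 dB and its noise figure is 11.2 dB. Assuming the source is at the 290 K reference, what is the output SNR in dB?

By definition F = SNR_in/SNR_out, so in dB: SNR_out = SNR_in − NF
SNR_out = 52.8 − 11.2 = 41.6 dB

41.6 dB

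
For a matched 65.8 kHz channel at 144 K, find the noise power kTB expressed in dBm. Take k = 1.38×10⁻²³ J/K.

−128.8 dBm

P_n = kTB = 1.38×10⁻²³ × 144 × 6.58×10⁴ = 1.31×10⁻¹⁶ W
In dBm: 10 log₁₀(1.31×10⁻¹⁶ / 10⁻³) = −128.8 dBm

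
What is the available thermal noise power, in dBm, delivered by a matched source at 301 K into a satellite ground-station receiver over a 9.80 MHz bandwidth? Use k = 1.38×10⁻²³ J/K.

−103.9 dBm

P_n = kTB = 1.38×10⁻²³ × 301 × 9.80×10⁶ = 4.07×10⁻¹⁴ W
In dBm: 10 log₁₀(4.07×10⁻¹⁴ / 10⁻³) = −103.9 dBm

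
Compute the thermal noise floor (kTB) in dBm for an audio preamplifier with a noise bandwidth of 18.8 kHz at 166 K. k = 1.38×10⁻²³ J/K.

−133.7 dBm

P_n = kTB = 1.38×10⁻²³ × 166 × 1.88×10⁴ = 4.31×10⁻¹⁷ W
In dBm: 10 log₁₀(4.31×10⁻¹⁷ / 10⁻³) = −133.7 dBm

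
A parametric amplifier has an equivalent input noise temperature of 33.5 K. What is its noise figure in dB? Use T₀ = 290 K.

0.475 dB

F = 1 + T_e/T₀ = 1 + 33.5/290 = 1.11552
NF = 10 log₁₀(1.11552) = 0.475 dB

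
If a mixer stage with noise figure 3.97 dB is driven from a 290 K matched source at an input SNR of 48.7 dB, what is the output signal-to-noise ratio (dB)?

By definition F = SNR_in/SNR_out, so in dB: SNR_out = SNR_in − NF
SNR_out = 48.7 − 3.97 = 44.73 dB

44.73 dB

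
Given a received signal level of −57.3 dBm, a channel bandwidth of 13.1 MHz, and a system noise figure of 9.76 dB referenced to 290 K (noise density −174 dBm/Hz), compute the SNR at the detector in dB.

35.8 dB

Noise floor: N = −174 + 10 log₁₀(B) + NF
10 log₁₀(1.31×10⁷) = 71.17 dB
N = −174 + 71.17 + 9.76 = −93.07 dBm
SNR = P_sig − N = −57.3 − (−93.07) = 35.77 dB → 35.8 dB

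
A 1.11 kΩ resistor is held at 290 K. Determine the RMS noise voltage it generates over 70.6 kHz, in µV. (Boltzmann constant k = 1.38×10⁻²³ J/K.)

1.12 µV

V_n = √(4kTRB)
4kTRB = 4 × 1.38×10⁻²³ × 290 × 1.11×10³ × 7.06×10⁴ = 1.25×10⁻¹² V²
V_n = √(1.25×10⁻¹²) = 1.12×10⁻⁶ V = 1.12 µV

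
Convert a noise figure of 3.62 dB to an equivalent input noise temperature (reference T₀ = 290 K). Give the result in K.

377 K

F = 10^(3.62/10) = 2.30144
T_e = (F − 1)·T₀ = (2.30144 − 1) × 290 = 377 K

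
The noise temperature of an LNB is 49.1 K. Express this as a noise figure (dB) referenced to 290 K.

F = 1 + T_e/T₀ = 1 + 49.1/290 = 1.16931
NF = 10 log₁₀(1.16931) = 0.679 dB

0.679 dB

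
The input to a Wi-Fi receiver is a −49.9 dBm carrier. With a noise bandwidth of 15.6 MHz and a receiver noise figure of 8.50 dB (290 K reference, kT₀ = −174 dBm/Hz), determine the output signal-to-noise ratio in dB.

43.7 dB

Noise floor: N = −174 + 10 log₁₀(B) + NF
10 log₁₀(1.56×10⁷) = 71.93 dB
N = −174 + 71.93 + 8.50 = −93.57 dBm
SNR = P_sig − N = −49.9 − (−93.57) = 43.67 dB → 43.7 dB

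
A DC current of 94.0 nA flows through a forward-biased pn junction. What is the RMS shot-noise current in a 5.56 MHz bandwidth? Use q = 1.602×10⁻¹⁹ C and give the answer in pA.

I_n = √(2qI·B)
2qI·B = 2 × 1.602×10⁻¹⁹ × 9.40×10⁻⁸ × 5.56×10⁶ = 1.67×10⁻¹⁹ A²
I_n = √(1.67×10⁻¹⁹) = 4.09×10⁻¹⁰ A = 409 pA

409 pA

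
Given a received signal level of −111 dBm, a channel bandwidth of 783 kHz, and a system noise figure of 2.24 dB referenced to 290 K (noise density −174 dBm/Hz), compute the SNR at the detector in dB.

Noise floor: N = −174 + 10 log₁₀(B) + NF
10 log₁₀(7.83×10⁵) = 58.94 dB
N = −174 + 58.94 + 2.24 = −112.82 dBm
SNR = P_sig − N = −111 − (−112.82) = 1.82 dB → 1.8 dB

1.8 dB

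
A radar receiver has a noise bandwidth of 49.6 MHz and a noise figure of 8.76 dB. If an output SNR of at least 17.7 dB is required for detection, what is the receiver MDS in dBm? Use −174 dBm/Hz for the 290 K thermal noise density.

−70.6 dBm

Sensitivity = −174 + 10 log₁₀(B) + NF + SNR_min
= −174 + 76.95 + 8.76 + 17.7
= −70.59 dBm → −70.6 dBm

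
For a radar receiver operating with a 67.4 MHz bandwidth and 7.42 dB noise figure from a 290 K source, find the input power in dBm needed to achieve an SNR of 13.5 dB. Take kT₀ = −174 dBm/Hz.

Sensitivity = −174 + 10 log₁₀(B) + NF + SNR_min
= −174 + 78.29 + 7.42 + 13.5
= −74.79 dBm → −74.8 dBm

−74.8 dBm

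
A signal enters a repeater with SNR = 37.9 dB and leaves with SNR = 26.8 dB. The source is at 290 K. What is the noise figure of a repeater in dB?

NF (dB) = SNR_in(dB) − SNR_out(dB) when the source is at T₀
NF = 37.9 − 26.8 = 11.1 dB

11.1 dB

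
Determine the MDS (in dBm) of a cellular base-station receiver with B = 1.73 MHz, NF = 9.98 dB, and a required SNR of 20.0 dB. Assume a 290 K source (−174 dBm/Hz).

−81.6 dBm

Sensitivity = −174 + 10 log₁₀(B) + NF + SNR_min
= −174 + 62.38 + 9.98 + 20.0
= −81.64 dBm → −81.6 dBm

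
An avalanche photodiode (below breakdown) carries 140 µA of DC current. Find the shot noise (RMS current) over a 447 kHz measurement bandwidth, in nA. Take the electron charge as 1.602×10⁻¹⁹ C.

4.48 nA

I_n = √(2qI·B)
2qI·B = 2 × 1.602×10⁻¹⁹ × 1.40×10⁻⁴ × 4.47×10⁵ = 2.01×10⁻¹⁷ A²
I_n = √(2.01×10⁻¹⁷) = 4.48×10⁻⁹ A = 4.48 nA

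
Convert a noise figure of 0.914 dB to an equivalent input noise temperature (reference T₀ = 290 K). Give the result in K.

F = 10^(0.914/10) = 1.23424
T_e = (F − 1)·T₀ = (1.23424 − 1) × 290 = 67.9 K

67.9 K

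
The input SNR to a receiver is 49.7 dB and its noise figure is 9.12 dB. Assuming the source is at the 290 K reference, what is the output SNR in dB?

By definition F = SNR_in/SNR_out, so in dB: SNR_out = SNR_in − NF
SNR_out = 49.7 − 9.12 = 40.58 dB

40.58 dB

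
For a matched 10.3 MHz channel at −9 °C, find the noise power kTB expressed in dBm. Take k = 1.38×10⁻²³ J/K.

T = −9 °C + 273.15 = 264.15 K
P_n = kTB = 1.38×10⁻²³ × 264.15 × 1.03×10⁷ = 3.75×10⁻¹⁴ W
In dBm: 10 log₁₀(3.75×10⁻¹⁴ / 10⁻³) = −104.3 dBm

−104.3 dBm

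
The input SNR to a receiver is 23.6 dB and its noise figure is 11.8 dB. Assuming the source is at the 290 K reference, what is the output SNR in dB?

11.8 dB

By definition F = SNR_in/SNR_out, so in dB: SNR_out = SNR_in − NF
SNR_out = 23.6 − 11.8 = 11.8 dB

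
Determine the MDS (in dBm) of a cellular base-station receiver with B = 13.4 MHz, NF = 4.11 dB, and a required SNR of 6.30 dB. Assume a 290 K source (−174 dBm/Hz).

Sensitivity = −174 + 10 log₁₀(B) + NF + SNR_min
= −174 + 71.27 + 4.11 + 6.30
= −92.32 dBm → −92.3 dBm

−92.3 dBm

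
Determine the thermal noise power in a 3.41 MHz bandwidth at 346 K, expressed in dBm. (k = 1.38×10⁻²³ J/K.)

−107.9 dBm

P_n = kTB = 1.38×10⁻²³ × 346 × 3.41×10⁶ = 1.63×10⁻¹⁴ W
In dBm: 10 log₁₀(1.63×10⁻¹⁴ / 10⁻³) = −107.9 dBm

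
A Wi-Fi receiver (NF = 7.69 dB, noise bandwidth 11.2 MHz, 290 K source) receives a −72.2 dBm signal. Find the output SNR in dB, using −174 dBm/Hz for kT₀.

23.6 dB

Noise floor: N = −174 + 10 log₁₀(B) + NF
10 log₁₀(1.12×10⁷) = 70.49 dB
N = −174 + 70.49 + 7.69 = −95.82 dBm
SNR = P_sig − N = −72.2 − (−95.82) = 23.62 dB → 23.6 dB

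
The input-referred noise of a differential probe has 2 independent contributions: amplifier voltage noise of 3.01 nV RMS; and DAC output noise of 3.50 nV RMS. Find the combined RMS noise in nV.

Uncorrelated sources add in power (mean-square): V_tot = √(ΣV_i²)
V_tot = √[(3.01×10⁻⁹)² + (3.50×10⁻⁹)²] = 4.62×10⁻⁹ V = 4.62 nV

4.62 nV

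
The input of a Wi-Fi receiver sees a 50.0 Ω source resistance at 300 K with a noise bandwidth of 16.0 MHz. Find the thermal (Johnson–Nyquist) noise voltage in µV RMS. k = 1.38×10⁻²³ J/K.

3.64 µV

V_n = √(4kTRB)
4kTRB = 4 × 1.38×10⁻²³ × 300 × 5.00×10¹ × 1.60×10⁷ = 1.32×10⁻¹¹ V²
V_n = √(1.32×10⁻¹¹) = 3.64×10⁻⁶ V = 3.64 µV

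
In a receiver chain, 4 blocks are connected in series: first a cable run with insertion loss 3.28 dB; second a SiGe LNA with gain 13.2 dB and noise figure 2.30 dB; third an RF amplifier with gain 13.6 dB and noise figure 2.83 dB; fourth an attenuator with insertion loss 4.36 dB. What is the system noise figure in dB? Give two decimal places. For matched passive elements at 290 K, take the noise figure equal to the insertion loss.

5.70 dB

Convert to linear (a loss of L dB is a gain of −L dB): F_i = 10^(NF_i/10), G_i = 10^(G_i,dB/10)
  Stage 1: F_1 = 10^(3.28/10) = 2.128, G_1 = 10^(−3.28/10) = 0.4699
  Stage 2: F_2 = 10^(2.30/10) = 1.698, G_2 = 10^(13.2/10) = 20.89
  Stage 3: F_3 = 10^(2.83/10) = 1.919, G_3 = 10^(13.6/10) = 22.91
  Stage 4: F_4 = 10^(4.36/10) = 2.729, G_4 = 10^(−4.36/10) = 0.3664
Friis cascade:
  F = 2.128 + (1.698 − 1)/0.4699 + (1.919 − 1)/9.817 + (2.729 − 1)/224.9 = 3.715
NF = 10 log₁₀(3.715) = 5.70 dB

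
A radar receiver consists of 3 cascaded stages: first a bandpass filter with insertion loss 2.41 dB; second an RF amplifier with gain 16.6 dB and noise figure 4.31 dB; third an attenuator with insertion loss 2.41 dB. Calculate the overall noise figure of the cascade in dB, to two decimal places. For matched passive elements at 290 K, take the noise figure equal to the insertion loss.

Convert to linear (a loss of L dB is a gain of −L dB): F_i = 10^(NF_i/10), G_i = 10^(G_i,dB/10)
  Stage 1: F_1 = 10^(2.41/10) = 1.742, G_1 = 10^(−2.41/10) = 0.5741
  Stage 2: F_2 = 10^(4.31/10) = 2.698, G_2 = 10^(16.6/10) = 45.71
  Stage 3: F_3 = 10^(2.41/10) = 1.742, G_3 = 10^(−2.41/10) = 0.5741
Friis cascade:
  F = 1.742 + (2.698 − 1)/0.5741 + (1.742 − 1)/26.24 = 4.727
NF = 10 log₁₀(4.727) = 6.75 dB

6.75 dB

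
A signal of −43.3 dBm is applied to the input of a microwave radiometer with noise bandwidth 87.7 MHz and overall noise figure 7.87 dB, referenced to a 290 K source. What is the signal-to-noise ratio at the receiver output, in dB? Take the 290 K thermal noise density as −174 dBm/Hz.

43.4 dB

Noise floor: N = −174 + 10 log₁₀(B) + NF
10 log₁₀(8.77×10⁷) = 79.43 dB
N = −174 + 79.43 + 7.87 = −86.70 dBm
SNR = P_sig − N = −43.3 − (−86.70) = 43.40 dB → 43.4 dB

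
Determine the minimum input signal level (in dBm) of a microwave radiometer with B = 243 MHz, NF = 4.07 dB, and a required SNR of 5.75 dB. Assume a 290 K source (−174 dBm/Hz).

−80.3 dBm

Sensitivity = −174 + 10 log₁₀(B) + NF + SNR_min
= −174 + 83.86 + 4.07 + 5.75
= −80.32 dBm → −80.3 dBm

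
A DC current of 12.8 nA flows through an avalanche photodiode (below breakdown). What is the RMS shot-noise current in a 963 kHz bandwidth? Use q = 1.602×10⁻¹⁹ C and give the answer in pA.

I_n = √(2qI·B)
2qI·B = 2 × 1.602×10⁻¹⁹ × 1.28×10⁻⁸ × 9.63×10⁵ = 3.95×10⁻²¹ A²
I_n = √(3.95×10⁻²¹) = 6.28×10⁻¹¹ A = 62.8 pA

62.8 pA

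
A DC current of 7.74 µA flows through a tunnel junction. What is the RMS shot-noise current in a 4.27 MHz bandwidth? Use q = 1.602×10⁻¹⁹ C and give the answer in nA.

I_n = √(2qI·B)
2qI·B = 2 × 1.602×10⁻¹⁹ × 7.74×10⁻⁶ × 4.27×10⁶ = 1.06×10⁻¹⁷ A²
I_n = √(1.06×10⁻¹⁷) = 3.25×10⁻⁹ A = 3.25 nA

3.25 nA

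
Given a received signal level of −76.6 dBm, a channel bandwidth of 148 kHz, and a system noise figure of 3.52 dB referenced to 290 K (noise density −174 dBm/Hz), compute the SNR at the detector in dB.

42.2 dB

Noise floor: N = −174 + 10 log₁₀(B) + NF
10 log₁₀(1.48×10⁵) = 51.7 dB
N = −174 + 51.7 + 3.52 = −118.78 dBm
SNR = P_sig − N = −76.6 − (−118.78) = 42.18 dB → 42.2 dB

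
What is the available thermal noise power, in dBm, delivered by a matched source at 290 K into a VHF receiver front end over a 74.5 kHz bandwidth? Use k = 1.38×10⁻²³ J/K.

−125.3 dBm

P_n = kTB = 1.38×10⁻²³ × 290 × 7.45×10⁴ = 2.98×10⁻¹⁶ W
In dBm: 10 log₁₀(2.98×10⁻¹⁶ / 10⁻³) = −125.3 dBm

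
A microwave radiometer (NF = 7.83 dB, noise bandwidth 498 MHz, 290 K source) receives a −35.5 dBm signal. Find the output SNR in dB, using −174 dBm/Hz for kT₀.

43.7 dB

Noise floor: N = −174 + 10 log₁₀(B) + NF
10 log₁₀(4.98×10⁸) = 86.97 dB
N = −174 + 86.97 + 7.83 = −79.20 dBm
SNR = P_sig − N = −35.5 − (−79.20) = 43.70 dB → 43.7 dB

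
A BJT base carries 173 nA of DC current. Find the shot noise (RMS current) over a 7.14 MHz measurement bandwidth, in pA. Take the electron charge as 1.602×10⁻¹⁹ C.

629 pA

I_n = √(2qI·B)
2qI·B = 2 × 1.602×10⁻¹⁹ × 1.73×10⁻⁷ × 7.14×10⁶ = 3.96×10⁻¹⁹ A²
I_n = √(3.96×10⁻¹⁹) = 6.29×10⁻¹⁰ A = 629 pA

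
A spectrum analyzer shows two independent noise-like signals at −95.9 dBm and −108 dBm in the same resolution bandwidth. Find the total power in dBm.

Convert to linear, add, convert back:
P₁ = 2.57×10⁻¹³ W, P₂ = 1.58×10⁻¹⁴ W
P_tot = 2.73×10⁻¹³ W → 10 log₁₀(P_tot / 10⁻³) = −95.6 dBm

−95.6 dBm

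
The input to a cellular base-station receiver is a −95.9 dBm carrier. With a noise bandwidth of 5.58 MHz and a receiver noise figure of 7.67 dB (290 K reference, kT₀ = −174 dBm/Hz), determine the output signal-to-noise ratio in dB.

Noise floor: N = −174 + 10 log₁₀(B) + NF
10 log₁₀(5.58×10⁶) = 67.47 dB
N = −174 + 67.47 + 7.67 = −98.86 dBm
SNR = P_sig − N = −95.9 − (−98.86) = 2.96 dB → 3.0 dB

3.0 dB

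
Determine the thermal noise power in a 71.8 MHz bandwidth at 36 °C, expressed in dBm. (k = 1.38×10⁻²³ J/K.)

T = 36 °C + 273.15 = 309.15 K
P_n = kTB = 1.38×10⁻²³ × 309.15 × 7.18×10⁷ = 3.06×10⁻¹³ W
In dBm: 10 log₁₀(3.06×10⁻¹³ / 10⁻³) = −95.1 dBm

−95.1 dBm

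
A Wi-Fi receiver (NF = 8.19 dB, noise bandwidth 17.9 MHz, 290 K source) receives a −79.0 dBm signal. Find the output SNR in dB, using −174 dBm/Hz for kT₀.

14.3 dB

Noise floor: N = −174 + 10 log₁₀(B) + NF
10 log₁₀(1.79×10⁷) = 72.53 dB
N = −174 + 72.53 + 8.19 = −93.28 dBm
SNR = P_sig − N = −79.0 − (−93.28) = 14.28 dB → 14.3 dB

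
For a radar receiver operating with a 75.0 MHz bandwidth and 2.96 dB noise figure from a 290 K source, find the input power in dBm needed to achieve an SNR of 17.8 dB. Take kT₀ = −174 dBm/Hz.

Sensitivity = −174 + 10 log₁₀(B) + NF + SNR_min
= −174 + 78.75 + 2.96 + 17.8
= −74.49 dBm → −74.5 dBm

−74.5 dBm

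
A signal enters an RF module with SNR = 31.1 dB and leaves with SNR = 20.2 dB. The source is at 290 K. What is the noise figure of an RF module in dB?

10.9 dB

NF (dB) = SNR_in(dB) − SNR_out(dB) when the source is at T₀
NF = 31.1 − 20.2 = 10.9 dB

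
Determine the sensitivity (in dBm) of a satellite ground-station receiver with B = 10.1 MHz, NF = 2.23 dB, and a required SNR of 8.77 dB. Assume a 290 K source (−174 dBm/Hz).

Sensitivity = −174 + 10 log₁₀(B) + NF + SNR_min
= −174 + 70.04 + 2.23 + 8.77
= −92.96 dBm → −93.0 dBm

−93.0 dBm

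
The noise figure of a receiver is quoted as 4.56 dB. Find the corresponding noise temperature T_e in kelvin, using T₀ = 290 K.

F = 10^(4.56/10) = 2.85759
T_e = (F − 1)·T₀ = (2.85759 − 1) × 290 = 539 K

539 K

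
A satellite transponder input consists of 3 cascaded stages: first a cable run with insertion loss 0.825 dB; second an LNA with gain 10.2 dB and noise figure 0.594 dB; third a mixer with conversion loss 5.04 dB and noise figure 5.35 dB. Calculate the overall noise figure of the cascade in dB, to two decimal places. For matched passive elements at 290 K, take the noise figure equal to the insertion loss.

Convert to linear (a loss of L dB is a gain of −L dB): F_i = 10^(NF_i/10), G_i = 10^(G_i,dB/10)
  Stage 1: F_1 = 10^(0.825/10) = 1.209, G_1 = 10^(−0.825/10) = 0.8270
  Stage 2: F_2 = 10^(0.594/10) = 1.147, G_2 = 10^(10.2/10) = 10.47
  Stage 3: F_3 = 10^(5.35/10) = 3.428, G_3 = 10^(−5.04/10) = 0.3133
Friis cascade:
  F = 1.209 + (1.147 − 1)/0.8270 + (3.428 − 1)/8.660 = 1.667
NF = 10 log₁₀(1.667) = 2.22 dB

2.22 dB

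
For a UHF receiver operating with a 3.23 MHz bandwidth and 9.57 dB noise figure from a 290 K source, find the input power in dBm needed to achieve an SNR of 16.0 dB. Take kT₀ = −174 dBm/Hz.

−83.3 dBm

Sensitivity = −174 + 10 log₁₀(B) + NF + SNR_min
= −174 + 65.09 + 9.57 + 16.0
= −83.34 dBm → −83.3 dBm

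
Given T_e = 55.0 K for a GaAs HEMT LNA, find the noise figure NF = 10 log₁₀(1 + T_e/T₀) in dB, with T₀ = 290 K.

F = 1 + T_e/T₀ = 1 + 55.0/290 = 1.18966
NF = 10 log₁₀(1.18966) = 0.754 dB

0.754 dB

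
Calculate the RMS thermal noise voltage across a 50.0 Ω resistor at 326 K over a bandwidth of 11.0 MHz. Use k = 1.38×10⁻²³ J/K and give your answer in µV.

V_n = √(4kTRB)
4kTRB = 4 × 1.38×10⁻²³ × 326 × 5.00×10¹ × 1.10×10⁷ = 9.90×10⁻¹² V²
V_n = √(9.90×10⁻¹²) = 3.15×10⁻⁶ V = 3.15 µV

3.15 µV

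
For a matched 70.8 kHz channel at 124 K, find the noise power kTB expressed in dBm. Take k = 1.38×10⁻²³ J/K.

−129.2 dBm

P_n = kTB = 1.38×10⁻²³ × 124 × 7.08×10⁴ = 1.21×10⁻¹⁶ W
In dBm: 10 log₁₀(1.21×10⁻¹⁶ / 10⁻³) = −129.2 dBm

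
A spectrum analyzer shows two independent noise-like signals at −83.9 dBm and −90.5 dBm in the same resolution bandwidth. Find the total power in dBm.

Convert to linear, add, convert back:
P₁ = 4.07×10⁻¹² W, P₂ = 8.91×10⁻¹³ W
P_tot = 4.97×10⁻¹² W → 10 log₁₀(P_tot / 10⁻³) = −83.0 dBm

−83.0 dBm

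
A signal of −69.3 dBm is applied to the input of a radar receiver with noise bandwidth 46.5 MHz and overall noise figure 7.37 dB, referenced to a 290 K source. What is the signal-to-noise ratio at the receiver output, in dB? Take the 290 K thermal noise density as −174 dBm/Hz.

20.7 dB

Noise floor: N = −174 + 10 log₁₀(B) + NF
10 log₁₀(4.65×10⁷) = 76.67 dB
N = −174 + 76.67 + 7.37 = −89.96 dBm
SNR = P_sig − N = −69.3 − (−89.96) = 20.66 dB → 20.7 dB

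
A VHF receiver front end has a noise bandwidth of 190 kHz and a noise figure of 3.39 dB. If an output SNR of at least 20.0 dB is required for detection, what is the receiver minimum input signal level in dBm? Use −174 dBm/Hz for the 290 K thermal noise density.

−97.8 dBm

Sensitivity = −174 + 10 log₁₀(B) + NF + SNR_min
= −174 + 52.79 + 3.39 + 20.0
= −97.82 dBm → −97.8 dBm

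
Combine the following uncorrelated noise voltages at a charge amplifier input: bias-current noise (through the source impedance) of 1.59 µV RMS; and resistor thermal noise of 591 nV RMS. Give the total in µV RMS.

Uncorrelated sources add in power (mean-square): V_tot = √(ΣV_i²)
V_tot = √[(1.59×10⁻⁶)² + (5.91×10⁻⁷)²] = 1.70×10⁻⁶ V = 1.70 µV

1.70 µV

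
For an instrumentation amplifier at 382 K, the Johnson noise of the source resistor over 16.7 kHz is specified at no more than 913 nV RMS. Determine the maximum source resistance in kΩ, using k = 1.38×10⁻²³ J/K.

Johnson–Nyquist: V_n = √(4kTRB) ⇒ R = V_n² / (4kTB)
4kTB = 4 × 1.38×10⁻²³ × 382 × 1.67×10⁴ = 3.52×10⁻¹⁶
R = (9.13×10⁻⁷)² / 3.52×10⁻¹⁶ = 2.37×10³ Ω = 2.37 kΩ

2.37 kΩ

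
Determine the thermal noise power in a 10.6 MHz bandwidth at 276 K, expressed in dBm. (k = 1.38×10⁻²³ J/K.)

−103.9 dBm

P_n = kTB = 1.38×10⁻²³ × 276 × 1.06×10⁷ = 4.04×10⁻¹⁴ W
In dBm: 10 log₁₀(4.04×10⁻¹⁴ / 10⁻³) = −103.9 dBm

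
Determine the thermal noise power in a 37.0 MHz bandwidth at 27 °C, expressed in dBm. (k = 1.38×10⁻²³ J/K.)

−98.1 dBm

T = 27 °C + 273.15 = 300.15 K
P_n = kTB = 1.38×10⁻²³ × 300.15 × 3.70×10⁷ = 1.53×10⁻¹³ W
In dBm: 10 log₁₀(1.53×10⁻¹³ / 10⁻³) = −98.1 dBm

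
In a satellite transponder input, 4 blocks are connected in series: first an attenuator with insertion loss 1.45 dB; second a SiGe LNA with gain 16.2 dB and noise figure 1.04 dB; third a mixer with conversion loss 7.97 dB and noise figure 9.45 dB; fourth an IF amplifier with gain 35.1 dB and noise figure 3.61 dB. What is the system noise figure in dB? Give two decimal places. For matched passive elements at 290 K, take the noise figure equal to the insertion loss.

Convert to linear (a loss of L dB is a gain of −L dB): F_i = 10^(NF_i/10), G_i = 10^(G_i,dB/10)
  Stage 1: F_1 = 10^(1.45/10) = 1.396, G_1 = 10^(−1.45/10) = 0.7161
  Stage 2: F_2 = 10^(1.04/10) = 1.271, G_2 = 10^(16.2/10) = 41.69
  Stage 3: F_3 = 10^(9.45/10) = 8.810, G_3 = 10^(−7.97/10) = 0.1596
  Stage 4: F_4 = 10^(3.61/10) = 2.296, G_4 = 10^(35.1/10) = 3236
Friis cascade:
  F = 1.396 + (1.271 − 1)/0.7161 + (8.810 − 1)/29.85 + (2.296 − 1)/4.764 = 2.308
NF = 10 log₁₀(2.308) = 3.63 dB

3.63 dB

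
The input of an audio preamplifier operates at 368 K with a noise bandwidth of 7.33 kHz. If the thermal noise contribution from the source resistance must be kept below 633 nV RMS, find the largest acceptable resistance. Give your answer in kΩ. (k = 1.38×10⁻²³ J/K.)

2.69 kΩ

Johnson–Nyquist: V_n = √(4kTRB) ⇒ R = V_n² / (4kTB)
4kTB = 4 × 1.38×10⁻²³ × 368 × 7.33×10³ = 1.49×10⁻¹⁶
R = (6.33×10⁻⁷)² / 1.49×10⁻¹⁶ = 2.69×10³ Ω = 2.69 kΩ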